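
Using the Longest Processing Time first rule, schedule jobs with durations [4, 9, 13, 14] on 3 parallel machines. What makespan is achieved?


Sort jobs in decreasing order (LPT): [14, 13, 9, 4]
Assign each job to the least loaded machine:
  Machine 1: jobs [14], load = 14
  Machine 2: jobs [13], load = 13
  Machine 3: jobs [9, 4], load = 13
Makespan = max load = 14

14


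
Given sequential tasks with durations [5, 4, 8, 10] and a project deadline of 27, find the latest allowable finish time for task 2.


LF(activity 2) = deadline - sum of successor durations
Successors: activities 3 through 4 with durations [8, 10]
Sum of successor durations = 18
LF = 27 - 18 = 9

9


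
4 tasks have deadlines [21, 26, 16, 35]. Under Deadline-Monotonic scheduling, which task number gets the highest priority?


Sort tasks by relative deadline (ascending):
  Task 3: deadline = 16
  Task 1: deadline = 21
  Task 2: deadline = 26
  Task 4: deadline = 35
Priority order (highest first): [3, 1, 2, 4]
Highest priority task = 3

3


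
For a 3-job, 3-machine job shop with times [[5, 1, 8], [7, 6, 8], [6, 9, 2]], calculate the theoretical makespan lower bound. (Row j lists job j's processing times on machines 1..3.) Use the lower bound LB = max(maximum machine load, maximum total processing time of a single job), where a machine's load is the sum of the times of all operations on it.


Machine loads:
  Machine 1: 5 + 7 + 6 = 18
  Machine 2: 1 + 6 + 9 = 16
  Machine 3: 8 + 8 + 2 = 18
Max machine load = 18
Job totals:
  Job 1: 14
  Job 2: 21
  Job 3: 17
Max job total = 21
Lower bound = max(18, 21) = 21

21


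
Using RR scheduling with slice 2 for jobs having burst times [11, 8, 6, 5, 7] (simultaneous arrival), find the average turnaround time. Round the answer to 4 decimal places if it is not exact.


Time quantum = 2
Execution trace:
  J1 runs 2 units, time = 2
  J2 runs 2 units, time = 4
  J3 runs 2 units, time = 6
  J4 runs 2 units, time = 8
  J5 runs 2 units, time = 10
  J1 runs 2 units, time = 12
  J2 runs 2 units, time = 14
  J3 runs 2 units, time = 16
  J4 runs 2 units, time = 18
  J5 runs 2 units, time = 20
  J1 runs 2 units, time = 22
  J2 runs 2 units, time = 24
  J3 runs 2 units, time = 26
  J4 runs 1 units, time = 27
  J5 runs 2 units, time = 29
  J1 runs 2 units, time = 31
  J2 runs 2 units, time = 33
  J5 runs 1 units, time = 34
  J1 runs 2 units, time = 36
  J1 runs 1 units, time = 37
Finish times: [37, 33, 26, 27, 34]
Average turnaround = 157/5 = 31.4

31.4


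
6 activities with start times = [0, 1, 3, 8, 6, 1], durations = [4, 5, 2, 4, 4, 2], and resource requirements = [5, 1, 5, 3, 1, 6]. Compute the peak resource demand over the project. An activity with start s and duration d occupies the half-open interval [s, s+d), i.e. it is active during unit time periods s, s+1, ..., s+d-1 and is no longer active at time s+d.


Each activity i is active on [start_i, start_i + duration_i).
Compute total resource usage per time slot:
  t=0: active resources = [5], total = 5
  t=1: active resources = [5, 1, 6], total = 12
  t=2: active resources = [5, 1, 6], total = 12
  t=3: active resources = [5, 1, 5], total = 11
  t=4: active resources = [1, 5], total = 6
  t=5: active resources = [1], total = 1
  t=6: active resources = [1], total = 1
  t=7: active resources = [1], total = 1
  t=8: active resources = [3, 1], total = 4
  t=9: active resources = [3, 1], total = 4
  t=10: active resources = [3], total = 3
  t=11: active resources = [3], total = 3
Peak resource demand = 12

12


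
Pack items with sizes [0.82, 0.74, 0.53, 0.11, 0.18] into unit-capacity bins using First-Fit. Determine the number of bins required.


Place items sequentially using First-Fit:
  Item 0.82 -> new Bin 1
  Item 0.74 -> new Bin 2
  Item 0.53 -> new Bin 3
  Item 0.11 -> Bin 1 (now 0.93)
  Item 0.18 -> Bin 2 (now 0.92)
Total bins used = 3

3


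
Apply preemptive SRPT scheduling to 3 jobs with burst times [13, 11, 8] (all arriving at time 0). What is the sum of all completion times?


Since all jobs arrive at t=0, SRPT equals SPT ordering.
SPT order: [8, 11, 13]
Completion times:
  Job 1: p=8, C=8
  Job 2: p=11, C=19
  Job 3: p=13, C=32
Total completion time = 8 + 19 + 32 = 59

59


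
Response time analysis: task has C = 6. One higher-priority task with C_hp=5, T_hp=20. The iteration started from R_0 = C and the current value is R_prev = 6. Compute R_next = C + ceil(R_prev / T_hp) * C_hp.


R_next = C + ceil(R_prev / T_hp) * C_hp
ceil(6 / 20) = ceil(0.3) = 1
Interference = 1 * 5 = 5
R_next = 6 + 5 = 11

11


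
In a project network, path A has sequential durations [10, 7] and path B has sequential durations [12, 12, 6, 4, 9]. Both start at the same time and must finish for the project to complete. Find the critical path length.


Path A total = 10 + 7 = 17
Path B total = 12 + 12 + 6 + 4 + 9 = 43
Critical path = longest path = max(17, 43) = 43

43


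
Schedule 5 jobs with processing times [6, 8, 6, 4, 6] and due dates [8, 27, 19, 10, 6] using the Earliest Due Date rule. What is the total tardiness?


Sort by due date (EDD order): [(6, 6), (6, 8), (4, 10), (6, 19), (8, 27)]
Compute completion times and tardiness:
  Job 1: p=6, d=6, C=6, tardiness=max(0,6-6)=0
  Job 2: p=6, d=8, C=12, tardiness=max(0,12-8)=4
  Job 3: p=4, d=10, C=16, tardiness=max(0,16-10)=6
  Job 4: p=6, d=19, C=22, tardiness=max(0,22-19)=3
  Job 5: p=8, d=27, C=30, tardiness=max(0,30-27)=3
Total tardiness = 16

16


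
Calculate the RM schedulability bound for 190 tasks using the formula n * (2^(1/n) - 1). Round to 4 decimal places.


Compute 2^(1/190) = 1.0036548056
Subtract 1: 1.0036548056 - 1 = 0.0036548056
Multiply by n: 190 * 0.0036548056 = 0.6944130640
Round to 4 dp: 0.6944

0.6944


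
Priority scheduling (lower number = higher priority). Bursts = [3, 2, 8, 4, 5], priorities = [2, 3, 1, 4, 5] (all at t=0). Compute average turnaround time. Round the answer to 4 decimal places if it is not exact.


Sort by priority (ascending = highest first):
Order: [(1, 8), (2, 3), (3, 2), (4, 4), (5, 5)]
Completion times:
  Priority 1, burst=8, C=8
  Priority 2, burst=3, C=11
  Priority 3, burst=2, C=13
  Priority 4, burst=4, C=17
  Priority 5, burst=5, C=22
Average turnaround = 71/5 = 14.2

14.2


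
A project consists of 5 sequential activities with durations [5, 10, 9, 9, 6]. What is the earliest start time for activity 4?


Activity 4 starts after activities 1 through 3 complete.
Predecessor durations: [5, 10, 9]
ES = 5 + 10 + 9 = 24

24


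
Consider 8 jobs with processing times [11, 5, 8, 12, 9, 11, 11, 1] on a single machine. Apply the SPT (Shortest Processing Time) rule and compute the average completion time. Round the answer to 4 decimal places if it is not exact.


Sort jobs by processing time (SPT order): [1, 5, 8, 9, 11, 11, 11, 12]
Compute completion times sequentially:
  Job 1: processing = 1, completes at 1
  Job 2: processing = 5, completes at 6
  Job 3: processing = 8, completes at 14
  Job 4: processing = 9, completes at 23
  Job 5: processing = 11, completes at 34
  Job 6: processing = 11, completes at 45
  Job 7: processing = 11, completes at 56
  Job 8: processing = 12, completes at 68
Sum of completion times = 247
Average completion time = 247/8 = 30.875

30.875


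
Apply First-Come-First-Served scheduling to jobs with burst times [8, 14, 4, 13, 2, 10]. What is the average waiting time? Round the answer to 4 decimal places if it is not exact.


FCFS order (as given): [8, 14, 4, 13, 2, 10]
Waiting times:
  Job 1: wait = 0
  Job 2: wait = 8
  Job 3: wait = 22
  Job 4: wait = 26
  Job 5: wait = 39
  Job 6: wait = 41
Sum of waiting times = 136
Average waiting time = 136/6 = 22.6667

22.6667


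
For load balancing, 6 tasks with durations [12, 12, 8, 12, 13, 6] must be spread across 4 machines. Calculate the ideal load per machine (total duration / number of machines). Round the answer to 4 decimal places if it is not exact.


Total processing time = 12 + 12 + 8 + 12 + 13 + 6 = 63
Number of machines = 4
Ideal balanced load = 63 / 4 = 15.75

15.75


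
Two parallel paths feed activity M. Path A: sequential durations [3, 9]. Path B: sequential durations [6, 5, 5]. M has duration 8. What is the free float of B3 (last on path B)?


ES(B3) = sum of predecessors on chain B = 11
EF(B3) = ES + duration = 11 + 5 = 16
Successor of B3 is M. ES(M) = max(sum(A), sum(B)) = max(12, 16) = 16
Free float = ES(successor) - EF(current) = 16 - 16 = 0

0


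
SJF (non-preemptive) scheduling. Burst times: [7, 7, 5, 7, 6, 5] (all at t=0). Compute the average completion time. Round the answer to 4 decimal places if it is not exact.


SJF order (ascending): [5, 5, 6, 7, 7, 7]
Completion times:
  Job 1: burst=5, C=5
  Job 2: burst=5, C=10
  Job 3: burst=6, C=16
  Job 4: burst=7, C=23
  Job 5: burst=7, C=30
  Job 6: burst=7, C=37
Average completion = 121/6 = 20.1667

20.1667


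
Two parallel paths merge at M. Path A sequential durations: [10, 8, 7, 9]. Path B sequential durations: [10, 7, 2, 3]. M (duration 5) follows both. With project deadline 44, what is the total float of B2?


Forward pass: ES(B2) = sum of predecessors on chain B = 10
EF = ES + duration = 10 + 7 = 17
Backward pass: LF(M) = deadline = 44; LS(M) = 44 - 5 = 39
LF(B2) = LS(M) - sum(successors on chain B) = 39 - 5 = 34
LS = LF - duration = 34 - 7 = 27
Total float = LS - ES = 27 - 10 = 17

17


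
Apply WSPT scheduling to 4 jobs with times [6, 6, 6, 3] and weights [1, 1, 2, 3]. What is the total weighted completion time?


Compute p/w ratios and sort ascending (WSPT): [(3, 3), (6, 2), (6, 1), (6, 1)]
Compute weighted completion times:
  Job (p=3,w=3): C=3, w*C=3*3=9
  Job (p=6,w=2): C=9, w*C=2*9=18
  Job (p=6,w=1): C=15, w*C=1*15=15
  Job (p=6,w=1): C=21, w*C=1*21=21
Total weighted completion time = 63

63


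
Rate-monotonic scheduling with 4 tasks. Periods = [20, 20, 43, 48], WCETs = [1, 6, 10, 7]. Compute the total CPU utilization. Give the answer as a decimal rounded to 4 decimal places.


Compute individual utilizations (exact fractions):
  Task 1: C/T = 1/20 (approx. 0.05)
  Task 2: C/T = 6/20 = 3/10 (approx. 0.3)
  Task 3: C/T = 10/43 (approx. 0.2326)
  Task 4: C/T = 7/48 (approx. 0.1458)
Total utilization U = 1/20 + 3/10 + 10/43 + 7/48 = 7517/10320
Rounded to 4 decimal places: U = 0.7284
RM (Liu & Layland) bound for 4 tasks = 0.756828; compare with U = 7517/10320 (approx. 0.728391)
U <= bound, so schedulable by RM sufficient condition.

0.7284


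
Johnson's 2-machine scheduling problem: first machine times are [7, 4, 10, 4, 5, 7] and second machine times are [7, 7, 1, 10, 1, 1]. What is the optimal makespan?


Apply Johnson's rule:
  Group 1 (a <= b): [(2, 4, 7), (4, 4, 10), (1, 7, 7)]
  Group 2 (a > b): [(3, 10, 1), (5, 5, 1), (6, 7, 1)]
Optimal job order: [2, 4, 1, 3, 5, 6]
Schedule:
  Job 2: M1 done at 4, M2 done at 11
  Job 4: M1 done at 8, M2 done at 21
  Job 1: M1 done at 15, M2 done at 28
  Job 3: M1 done at 25, M2 done at 29
  Job 5: M1 done at 30, M2 done at 31
  Job 6: M1 done at 37, M2 done at 38
Makespan = 38

38


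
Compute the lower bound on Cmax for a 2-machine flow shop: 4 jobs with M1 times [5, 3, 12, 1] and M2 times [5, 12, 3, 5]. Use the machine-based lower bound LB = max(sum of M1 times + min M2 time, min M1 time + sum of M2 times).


LB1 = sum(M1 times) + min(M2 times) = 21 + 3 = 24
LB2 = min(M1 times) + sum(M2 times) = 1 + 25 = 26
Lower bound = max(LB1, LB2) = max(24, 26) = 26

26


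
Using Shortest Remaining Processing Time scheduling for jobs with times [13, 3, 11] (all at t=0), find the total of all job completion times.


Since all jobs arrive at t=0, SRPT equals SPT ordering.
SPT order: [3, 11, 13]
Completion times:
  Job 1: p=3, C=3
  Job 2: p=11, C=14
  Job 3: p=13, C=27
Total completion time = 3 + 14 + 27 = 44

44


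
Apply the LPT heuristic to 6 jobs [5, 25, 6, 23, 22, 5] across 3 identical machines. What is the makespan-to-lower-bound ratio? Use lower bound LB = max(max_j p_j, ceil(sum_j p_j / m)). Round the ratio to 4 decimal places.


LPT order: [25, 23, 22, 6, 5, 5]
Machine loads after assignment: [30, 28, 28]
LPT makespan = 30
Lower bound = max(max_job, ceil(total/3)) = max(25, 29) = 29
Ratio = 30 / 29 = 1.0345

1.0345


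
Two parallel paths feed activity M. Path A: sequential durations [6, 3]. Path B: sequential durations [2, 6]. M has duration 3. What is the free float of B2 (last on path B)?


ES(B2) = sum of predecessors on chain B = 2
EF(B2) = ES + duration = 2 + 6 = 8
Successor of B2 is M. ES(M) = max(sum(A), sum(B)) = max(9, 8) = 9
Free float = ES(successor) - EF(current) = 9 - 8 = 1

1


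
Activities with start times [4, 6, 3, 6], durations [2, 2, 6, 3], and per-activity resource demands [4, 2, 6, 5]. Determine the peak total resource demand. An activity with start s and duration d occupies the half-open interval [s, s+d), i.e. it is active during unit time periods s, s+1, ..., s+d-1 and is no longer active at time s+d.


Each activity i is active on [start_i, start_i + duration_i).
Compute total resource usage per time slot:
  t=0: active resources = [], total = 0
  t=1: active resources = [], total = 0
  t=2: active resources = [], total = 0
  t=3: active resources = [6], total = 6
  t=4: active resources = [4, 6], total = 10
  t=5: active resources = [4, 6], total = 10
  t=6: active resources = [2, 6, 5], total = 13
  t=7: active resources = [2, 6, 5], total = 13
  t=8: active resources = [6, 5], total = 11
Peak resource demand = 13

13


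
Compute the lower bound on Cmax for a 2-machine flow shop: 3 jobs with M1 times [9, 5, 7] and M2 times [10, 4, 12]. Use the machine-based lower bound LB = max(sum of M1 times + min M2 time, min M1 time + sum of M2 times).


LB1 = sum(M1 times) + min(M2 times) = 21 + 4 = 25
LB2 = min(M1 times) + sum(M2 times) = 5 + 26 = 31
Lower bound = max(LB1, LB2) = max(25, 31) = 31

31


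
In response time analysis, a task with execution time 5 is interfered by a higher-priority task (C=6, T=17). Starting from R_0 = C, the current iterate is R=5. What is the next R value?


R_next = C + ceil(R_prev / T_hp) * C_hp
ceil(5 / 17) = ceil(0.2941) = 1
Interference = 1 * 6 = 6
R_next = 5 + 6 = 11

11


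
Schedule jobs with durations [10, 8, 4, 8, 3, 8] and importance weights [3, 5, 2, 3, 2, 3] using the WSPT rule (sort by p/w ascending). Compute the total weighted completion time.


Compute p/w ratios and sort ascending (WSPT): [(3, 2), (8, 5), (4, 2), (8, 3), (8, 3), (10, 3)]
Compute weighted completion times:
  Job (p=3,w=2): C=3, w*C=2*3=6
  Job (p=8,w=5): C=11, w*C=5*11=55
  Job (p=4,w=2): C=15, w*C=2*15=30
  Job (p=8,w=3): C=23, w*C=3*23=69
  Job (p=8,w=3): C=31, w*C=3*31=93
  Job (p=10,w=3): C=41, w*C=3*41=123
Total weighted completion time = 376

376


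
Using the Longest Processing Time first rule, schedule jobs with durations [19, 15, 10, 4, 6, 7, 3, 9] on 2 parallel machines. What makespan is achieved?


Sort jobs in decreasing order (LPT): [19, 15, 10, 9, 7, 6, 4, 3]
Assign each job to the least loaded machine:
  Machine 1: jobs [19, 9, 6, 3], load = 37
  Machine 2: jobs [15, 10, 7, 4], load = 36
Makespan = max load = 37

37


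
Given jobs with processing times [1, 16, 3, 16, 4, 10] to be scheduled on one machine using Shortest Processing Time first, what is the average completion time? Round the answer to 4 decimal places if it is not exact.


Sort jobs by processing time (SPT order): [1, 3, 4, 10, 16, 16]
Compute completion times sequentially:
  Job 1: processing = 1, completes at 1
  Job 2: processing = 3, completes at 4
  Job 3: processing = 4, completes at 8
  Job 4: processing = 10, completes at 18
  Job 5: processing = 16, completes at 34
  Job 6: processing = 16, completes at 50
Sum of completion times = 115
Average completion time = 115/6 = 19.1667

19.1667


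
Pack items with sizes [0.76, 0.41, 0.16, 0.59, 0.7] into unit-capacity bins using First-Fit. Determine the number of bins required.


Place items sequentially using First-Fit:
  Item 0.76 -> new Bin 1
  Item 0.41 -> new Bin 2
  Item 0.16 -> Bin 1 (now 0.92)
  Item 0.59 -> Bin 2 (now 1.0)
  Item 0.7 -> new Bin 3
Total bins used = 3

3


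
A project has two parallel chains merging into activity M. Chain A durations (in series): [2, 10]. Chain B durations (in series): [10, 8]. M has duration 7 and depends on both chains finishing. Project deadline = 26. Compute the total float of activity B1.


Forward pass: ES(B1) = sum of predecessors on chain B = 0
EF = ES + duration = 0 + 10 = 10
Backward pass: LF(M) = deadline = 26; LS(M) = 26 - 7 = 19
LF(B1) = LS(M) - sum(successors on chain B) = 19 - 8 = 11
LS = LF - duration = 11 - 10 = 1
Total float = LS - ES = 1 - 0 = 1

1


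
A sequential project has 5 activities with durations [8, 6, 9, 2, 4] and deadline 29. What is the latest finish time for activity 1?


LF(activity 1) = deadline - sum of successor durations
Successors: activities 2 through 5 with durations [6, 9, 2, 4]
Sum of successor durations = 21
LF = 29 - 21 = 8

8


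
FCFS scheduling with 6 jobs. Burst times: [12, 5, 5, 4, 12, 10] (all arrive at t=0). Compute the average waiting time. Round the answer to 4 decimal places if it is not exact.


FCFS order (as given): [12, 5, 5, 4, 12, 10]
Waiting times:
  Job 1: wait = 0
  Job 2: wait = 12
  Job 3: wait = 17
  Job 4: wait = 22
  Job 5: wait = 26
  Job 6: wait = 38
Sum of waiting times = 115
Average waiting time = 115/6 = 19.1667

19.1667


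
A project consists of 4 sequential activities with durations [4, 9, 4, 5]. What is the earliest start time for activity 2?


Activity 2 starts after activities 1 through 1 complete.
Predecessor durations: [4]
ES = 4 = 4

4


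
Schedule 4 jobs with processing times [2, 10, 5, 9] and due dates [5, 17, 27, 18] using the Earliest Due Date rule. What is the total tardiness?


Sort by due date (EDD order): [(2, 5), (10, 17), (9, 18), (5, 27)]
Compute completion times and tardiness:
  Job 1: p=2, d=5, C=2, tardiness=max(0,2-5)=0
  Job 2: p=10, d=17, C=12, tardiness=max(0,12-17)=0
  Job 3: p=9, d=18, C=21, tardiness=max(0,21-18)=3
  Job 4: p=5, d=27, C=26, tardiness=max(0,26-27)=0
Total tardiness = 3

3


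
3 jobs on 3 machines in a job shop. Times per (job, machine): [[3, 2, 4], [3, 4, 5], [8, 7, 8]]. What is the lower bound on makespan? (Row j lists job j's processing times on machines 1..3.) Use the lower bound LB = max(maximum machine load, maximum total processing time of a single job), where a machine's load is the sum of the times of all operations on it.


Machine loads:
  Machine 1: 3 + 3 + 8 = 14
  Machine 2: 2 + 4 + 7 = 13
  Machine 3: 4 + 5 + 8 = 17
Max machine load = 17
Job totals:
  Job 1: 9
  Job 2: 12
  Job 3: 23
Max job total = 23
Lower bound = max(17, 23) = 23

23


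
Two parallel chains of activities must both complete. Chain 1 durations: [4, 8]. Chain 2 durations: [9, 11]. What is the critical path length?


Path A total = 4 + 8 = 12
Path B total = 9 + 11 = 20
Critical path = longest path = max(12, 20) = 20

20


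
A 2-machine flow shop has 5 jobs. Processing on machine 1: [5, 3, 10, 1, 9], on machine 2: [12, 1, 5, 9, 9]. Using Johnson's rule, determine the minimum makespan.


Apply Johnson's rule:
  Group 1 (a <= b): [(4, 1, 9), (1, 5, 12), (5, 9, 9)]
  Group 2 (a > b): [(3, 10, 5), (2, 3, 1)]
Optimal job order: [4, 1, 5, 3, 2]
Schedule:
  Job 4: M1 done at 1, M2 done at 10
  Job 1: M1 done at 6, M2 done at 22
  Job 5: M1 done at 15, M2 done at 31
  Job 3: M1 done at 25, M2 done at 36
  Job 2: M1 done at 28, M2 done at 37
Makespan = 37

37


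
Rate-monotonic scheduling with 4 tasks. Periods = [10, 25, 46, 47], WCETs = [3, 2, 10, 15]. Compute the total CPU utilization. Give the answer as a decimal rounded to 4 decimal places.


Compute individual utilizations (exact fractions):
  Task 1: C/T = 3/10 (approx. 0.3)
  Task 2: C/T = 2/25 (approx. 0.08)
  Task 3: C/T = 10/46 = 5/23 (approx. 0.2174)
  Task 4: C/T = 15/47 (approx. 0.3191)
Total utilization U = 3/10 + 2/25 + 5/23 + 15/47 = 49539/54050
Rounded to 4 decimal places: U = 0.9165
RM (Liu & Layland) bound for 4 tasks = 0.756828; compare with U = 49539/54050 (approx. 0.916540)
bound < U <= 1, so the RM sufficient condition is not met (inconclusive; an exact test such as response-time analysis is needed).

0.9165


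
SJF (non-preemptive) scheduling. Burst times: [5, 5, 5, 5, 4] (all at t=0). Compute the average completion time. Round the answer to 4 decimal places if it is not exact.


SJF order (ascending): [4, 5, 5, 5, 5]
Completion times:
  Job 1: burst=4, C=4
  Job 2: burst=5, C=9
  Job 3: burst=5, C=14
  Job 4: burst=5, C=19
  Job 5: burst=5, C=24
Average completion = 70/5 = 14.0

14.0


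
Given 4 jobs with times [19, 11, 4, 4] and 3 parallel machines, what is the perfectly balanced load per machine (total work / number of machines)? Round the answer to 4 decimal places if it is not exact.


Total processing time = 19 + 11 + 4 + 4 = 38
Number of machines = 3
Ideal balanced load = 38 / 3 = 12.6667

12.6667


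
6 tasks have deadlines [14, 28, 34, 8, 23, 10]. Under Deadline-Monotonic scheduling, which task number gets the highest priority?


Sort tasks by relative deadline (ascending):
  Task 4: deadline = 8
  Task 6: deadline = 10
  Task 1: deadline = 14
  Task 5: deadline = 23
  Task 2: deadline = 28
  Task 3: deadline = 34
Priority order (highest first): [4, 6, 1, 5, 2, 3]
Highest priority task = 4

4


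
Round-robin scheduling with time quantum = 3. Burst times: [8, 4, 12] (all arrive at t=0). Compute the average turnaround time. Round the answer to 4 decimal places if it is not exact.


Time quantum = 3
Execution trace:
  J1 runs 3 units, time = 3
  J2 runs 3 units, time = 6
  J3 runs 3 units, time = 9
  J1 runs 3 units, time = 12
  J2 runs 1 units, time = 13
  J3 runs 3 units, time = 16
  J1 runs 2 units, time = 18
  J3 runs 3 units, time = 21
  J3 runs 3 units, time = 24
Finish times: [18, 13, 24]
Average turnaround = 55/3 = 18.3333

18.3333


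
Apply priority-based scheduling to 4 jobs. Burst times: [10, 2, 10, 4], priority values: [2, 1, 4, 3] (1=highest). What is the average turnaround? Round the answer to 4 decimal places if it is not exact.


Sort by priority (ascending = highest first):
Order: [(1, 2), (2, 10), (3, 4), (4, 10)]
Completion times:
  Priority 1, burst=2, C=2
  Priority 2, burst=10, C=12
  Priority 3, burst=4, C=16
  Priority 4, burst=10, C=26
Average turnaround = 56/4 = 14.0

14.0


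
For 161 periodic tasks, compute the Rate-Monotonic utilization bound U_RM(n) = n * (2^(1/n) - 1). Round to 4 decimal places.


Compute 2^(1/161) = 1.0043145429
Subtract 1: 1.0043145429 - 1 = 0.0043145429
Multiply by n: 161 * 0.0043145429 = 0.6946414069
Round to 4 dp: 0.6946

0.6946


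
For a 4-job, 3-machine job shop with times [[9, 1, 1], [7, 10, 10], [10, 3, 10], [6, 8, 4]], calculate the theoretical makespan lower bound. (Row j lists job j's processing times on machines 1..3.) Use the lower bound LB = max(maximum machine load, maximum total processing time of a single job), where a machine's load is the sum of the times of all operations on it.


Machine loads:
  Machine 1: 9 + 7 + 10 + 6 = 32
  Machine 2: 1 + 10 + 3 + 8 = 22
  Machine 3: 1 + 10 + 10 + 4 = 25
Max machine load = 32
Job totals:
  Job 1: 11
  Job 2: 27
  Job 3: 23
  Job 4: 18
Max job total = 27
Lower bound = max(32, 27) = 32

32


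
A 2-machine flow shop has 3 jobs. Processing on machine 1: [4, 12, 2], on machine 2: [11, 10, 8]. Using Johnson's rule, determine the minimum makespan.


Apply Johnson's rule:
  Group 1 (a <= b): [(3, 2, 8), (1, 4, 11)]
  Group 2 (a > b): [(2, 12, 10)]
Optimal job order: [3, 1, 2]
Schedule:
  Job 3: M1 done at 2, M2 done at 10
  Job 1: M1 done at 6, M2 done at 21
  Job 2: M1 done at 18, M2 done at 31
Makespan = 31

31


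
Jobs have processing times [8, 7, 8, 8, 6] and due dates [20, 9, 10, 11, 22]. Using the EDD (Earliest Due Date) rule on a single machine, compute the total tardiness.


Sort by due date (EDD order): [(7, 9), (8, 10), (8, 11), (8, 20), (6, 22)]
Compute completion times and tardiness:
  Job 1: p=7, d=9, C=7, tardiness=max(0,7-9)=0
  Job 2: p=8, d=10, C=15, tardiness=max(0,15-10)=5
  Job 3: p=8, d=11, C=23, tardiness=max(0,23-11)=12
  Job 4: p=8, d=20, C=31, tardiness=max(0,31-20)=11
  Job 5: p=6, d=22, C=37, tardiness=max(0,37-22)=15
Total tardiness = 43

43


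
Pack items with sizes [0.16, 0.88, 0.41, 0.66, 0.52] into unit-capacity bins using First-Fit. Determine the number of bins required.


Place items sequentially using First-Fit:
  Item 0.16 -> new Bin 1
  Item 0.88 -> new Bin 2
  Item 0.41 -> Bin 1 (now 0.57)
  Item 0.66 -> new Bin 3
  Item 0.52 -> new Bin 4
Total bins used = 4

4


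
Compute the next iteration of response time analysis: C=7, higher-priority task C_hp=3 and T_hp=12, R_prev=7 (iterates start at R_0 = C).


R_next = C + ceil(R_prev / T_hp) * C_hp
ceil(7 / 12) = ceil(0.5833) = 1
Interference = 1 * 3 = 3
R_next = 7 + 3 = 10

10


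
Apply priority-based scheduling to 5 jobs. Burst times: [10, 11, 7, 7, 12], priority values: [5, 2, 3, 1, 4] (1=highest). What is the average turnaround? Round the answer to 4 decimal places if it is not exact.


Sort by priority (ascending = highest first):
Order: [(1, 7), (2, 11), (3, 7), (4, 12), (5, 10)]
Completion times:
  Priority 1, burst=7, C=7
  Priority 2, burst=11, C=18
  Priority 3, burst=7, C=25
  Priority 4, burst=12, C=37
  Priority 5, burst=10, C=47
Average turnaround = 134/5 = 26.8

26.8


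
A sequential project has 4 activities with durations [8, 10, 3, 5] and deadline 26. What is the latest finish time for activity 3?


LF(activity 3) = deadline - sum of successor durations
Successors: activities 4 through 4 with durations [5]
Sum of successor durations = 5
LF = 26 - 5 = 21

21


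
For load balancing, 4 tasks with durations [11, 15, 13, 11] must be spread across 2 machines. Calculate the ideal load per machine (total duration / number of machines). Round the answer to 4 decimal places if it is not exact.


Total processing time = 11 + 15 + 13 + 11 = 50
Number of machines = 2
Ideal balanced load = 50 / 2 = 25.0

25.0


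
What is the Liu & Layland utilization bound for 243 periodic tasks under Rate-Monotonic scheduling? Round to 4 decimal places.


Compute 2^(1/243) = 1.0028565297
Subtract 1: 1.0028565297 - 1 = 0.0028565297
Multiply by n: 243 * 0.0028565297 = 0.6941367171
Round to 4 dp: 0.6941

0.6941


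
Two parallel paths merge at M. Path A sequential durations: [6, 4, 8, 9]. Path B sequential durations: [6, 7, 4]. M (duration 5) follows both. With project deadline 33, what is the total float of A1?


Forward pass: ES(A1) = sum of predecessors on chain A = 0
EF = ES + duration = 0 + 6 = 6
Backward pass: LF(M) = deadline = 33; LS(M) = 33 - 5 = 28
LF(A1) = LS(M) - sum(successors on chain A) = 28 - 21 = 7
LS = LF - duration = 7 - 6 = 1
Total float = LS - ES = 1 - 0 = 1

1


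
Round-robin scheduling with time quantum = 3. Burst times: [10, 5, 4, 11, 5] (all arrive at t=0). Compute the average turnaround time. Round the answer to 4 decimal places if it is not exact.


Time quantum = 3
Execution trace:
  J1 runs 3 units, time = 3
  J2 runs 3 units, time = 6
  J3 runs 3 units, time = 9
  J4 runs 3 units, time = 12
  J5 runs 3 units, time = 15
  J1 runs 3 units, time = 18
  J2 runs 2 units, time = 20
  J3 runs 1 units, time = 21
  J4 runs 3 units, time = 24
  J5 runs 2 units, time = 26
  J1 runs 3 units, time = 29
  J4 runs 3 units, time = 32
  J1 runs 1 units, time = 33
  J4 runs 2 units, time = 35
Finish times: [33, 20, 21, 35, 26]
Average turnaround = 135/5 = 27.0

27.0


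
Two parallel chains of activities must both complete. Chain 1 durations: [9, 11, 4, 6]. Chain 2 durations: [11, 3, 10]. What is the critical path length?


Path A total = 9 + 11 + 4 + 6 = 30
Path B total = 11 + 3 + 10 = 24
Critical path = longest path = max(30, 24) = 30

30


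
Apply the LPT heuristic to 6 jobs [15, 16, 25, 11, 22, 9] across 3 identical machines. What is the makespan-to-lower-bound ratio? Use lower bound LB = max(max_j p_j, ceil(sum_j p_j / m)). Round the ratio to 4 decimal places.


LPT order: [25, 22, 16, 15, 11, 9]
Machine loads after assignment: [34, 33, 31]
LPT makespan = 34
Lower bound = max(max_job, ceil(total/3)) = max(25, 33) = 33
Ratio = 34 / 33 = 1.0303

1.0303


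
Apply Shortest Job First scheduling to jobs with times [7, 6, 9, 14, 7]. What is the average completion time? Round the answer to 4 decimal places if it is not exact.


SJF order (ascending): [6, 7, 7, 9, 14]
Completion times:
  Job 1: burst=6, C=6
  Job 2: burst=7, C=13
  Job 3: burst=7, C=20
  Job 4: burst=9, C=29
  Job 5: burst=14, C=43
Average completion = 111/5 = 22.2

22.2


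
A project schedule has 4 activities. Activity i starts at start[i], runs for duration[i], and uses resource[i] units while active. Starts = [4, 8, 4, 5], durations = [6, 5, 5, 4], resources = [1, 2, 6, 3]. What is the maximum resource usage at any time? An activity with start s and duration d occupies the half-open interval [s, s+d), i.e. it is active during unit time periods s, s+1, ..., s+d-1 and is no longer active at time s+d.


Each activity i is active on [start_i, start_i + duration_i).
Compute total resource usage per time slot:
  t=0: active resources = [], total = 0
  t=1: active resources = [], total = 0
  t=2: active resources = [], total = 0
  t=3: active resources = [], total = 0
  t=4: active resources = [1, 6], total = 7
  t=5: active resources = [1, 6, 3], total = 10
  t=6: active resources = [1, 6, 3], total = 10
  t=7: active resources = [1, 6, 3], total = 10
  t=8: active resources = [1, 2, 6, 3], total = 12
  t=9: active resources = [1, 2], total = 3
  t=10: active resources = [2], total = 2
  t=11: active resources = [2], total = 2
  t=12: active resources = [2], total = 2
Peak resource demand = 12

12


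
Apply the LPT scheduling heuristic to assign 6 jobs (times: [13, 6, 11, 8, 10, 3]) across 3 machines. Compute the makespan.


Sort jobs in decreasing order (LPT): [13, 11, 10, 8, 6, 3]
Assign each job to the least loaded machine:
  Machine 1: jobs [13, 3], load = 16
  Machine 2: jobs [11, 6], load = 17
  Machine 3: jobs [10, 8], load = 18
Makespan = max load = 18

18


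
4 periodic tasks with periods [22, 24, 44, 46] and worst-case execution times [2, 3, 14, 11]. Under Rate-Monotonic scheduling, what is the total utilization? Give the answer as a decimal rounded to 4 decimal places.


Compute individual utilizations (exact fractions):
  Task 1: C/T = 2/22 = 1/11 (approx. 0.0909)
  Task 2: C/T = 3/24 = 1/8 (approx. 0.125)
  Task 3: C/T = 14/44 = 7/22 (approx. 0.3182)
  Task 4: C/T = 11/46 (approx. 0.2391)
Total utilization U = 1/11 + 1/8 + 7/22 + 11/46 = 1565/2024
Rounded to 4 decimal places: U = 0.7732
RM (Liu & Layland) bound for 4 tasks = 0.756828; compare with U = 1565/2024 (approx. 0.773221)
bound < U <= 1, so the RM sufficient condition is not met (inconclusive; an exact test such as response-time analysis is needed).

0.7732


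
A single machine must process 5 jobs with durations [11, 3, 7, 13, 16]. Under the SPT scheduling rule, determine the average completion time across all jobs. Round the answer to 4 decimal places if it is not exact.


Sort jobs by processing time (SPT order): [3, 7, 11, 13, 16]
Compute completion times sequentially:
  Job 1: processing = 3, completes at 3
  Job 2: processing = 7, completes at 10
  Job 3: processing = 11, completes at 21
  Job 4: processing = 13, completes at 34
  Job 5: processing = 16, completes at 50
Sum of completion times = 118
Average completion time = 118/5 = 23.6

23.6


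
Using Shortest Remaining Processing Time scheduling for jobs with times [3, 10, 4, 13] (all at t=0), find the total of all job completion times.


Since all jobs arrive at t=0, SRPT equals SPT ordering.
SPT order: [3, 4, 10, 13]
Completion times:
  Job 1: p=3, C=3
  Job 2: p=4, C=7
  Job 3: p=10, C=17
  Job 4: p=13, C=30
Total completion time = 3 + 7 + 17 + 30 = 57

57


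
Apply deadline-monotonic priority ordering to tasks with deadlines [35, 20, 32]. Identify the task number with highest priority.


Sort tasks by relative deadline (ascending):
  Task 2: deadline = 20
  Task 3: deadline = 32
  Task 1: deadline = 35
Priority order (highest first): [2, 3, 1]
Highest priority task = 2

2


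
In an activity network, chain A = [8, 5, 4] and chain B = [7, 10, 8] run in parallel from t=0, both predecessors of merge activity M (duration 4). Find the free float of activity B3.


ES(B3) = sum of predecessors on chain B = 17
EF(B3) = ES + duration = 17 + 8 = 25
Successor of B3 is M. ES(M) = max(sum(A), sum(B)) = max(17, 25) = 25
Free float = ES(successor) - EF(current) = 25 - 25 = 0

0


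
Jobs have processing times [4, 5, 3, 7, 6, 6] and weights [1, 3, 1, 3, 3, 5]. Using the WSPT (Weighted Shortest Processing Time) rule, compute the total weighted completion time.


Compute p/w ratios and sort ascending (WSPT): [(6, 5), (5, 3), (6, 3), (7, 3), (3, 1), (4, 1)]
Compute weighted completion times:
  Job (p=6,w=5): C=6, w*C=5*6=30
  Job (p=5,w=3): C=11, w*C=3*11=33
  Job (p=6,w=3): C=17, w*C=3*17=51
  Job (p=7,w=3): C=24, w*C=3*24=72
  Job (p=3,w=1): C=27, w*C=1*27=27
  Job (p=4,w=1): C=31, w*C=1*31=31
Total weighted completion time = 244

244


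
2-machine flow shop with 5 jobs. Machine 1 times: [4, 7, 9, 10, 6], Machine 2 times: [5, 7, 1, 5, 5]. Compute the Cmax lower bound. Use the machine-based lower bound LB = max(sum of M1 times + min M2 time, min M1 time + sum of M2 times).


LB1 = sum(M1 times) + min(M2 times) = 36 + 1 = 37
LB2 = min(M1 times) + sum(M2 times) = 4 + 23 = 27
Lower bound = max(LB1, LB2) = max(37, 27) = 37

37


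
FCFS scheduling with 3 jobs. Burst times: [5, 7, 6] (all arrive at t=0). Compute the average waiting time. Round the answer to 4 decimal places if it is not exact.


FCFS order (as given): [5, 7, 6]
Waiting times:
  Job 1: wait = 0
  Job 2: wait = 5
  Job 3: wait = 12
Sum of waiting times = 17
Average waiting time = 17/3 = 5.6667

5.6667


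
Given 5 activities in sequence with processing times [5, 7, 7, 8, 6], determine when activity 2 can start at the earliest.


Activity 2 starts after activities 1 through 1 complete.
Predecessor durations: [5]
ES = 5 = 5

5


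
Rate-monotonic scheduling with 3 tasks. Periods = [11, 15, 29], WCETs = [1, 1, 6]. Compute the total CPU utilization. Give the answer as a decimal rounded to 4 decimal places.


Compute individual utilizations (exact fractions):
  Task 1: C/T = 1/11 (approx. 0.0909)
  Task 2: C/T = 1/15 (approx. 0.0667)
  Task 3: C/T = 6/29 (approx. 0.2069)
Total utilization U = 1/11 + 1/15 + 6/29 = 1744/4785
Rounded to 4 decimal places: U = 0.3645
RM (Liu & Layland) bound for 3 tasks = 0.779763; compare with U = 1744/4785 (approx. 0.364472)
U <= bound, so schedulable by RM sufficient condition.

0.3645


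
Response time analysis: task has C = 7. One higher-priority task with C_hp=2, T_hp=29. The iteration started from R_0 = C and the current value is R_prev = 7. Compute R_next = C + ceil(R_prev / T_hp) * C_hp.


R_next = C + ceil(R_prev / T_hp) * C_hp
ceil(7 / 29) = ceil(0.2414) = 1
Interference = 1 * 2 = 2
R_next = 7 + 2 = 9

9


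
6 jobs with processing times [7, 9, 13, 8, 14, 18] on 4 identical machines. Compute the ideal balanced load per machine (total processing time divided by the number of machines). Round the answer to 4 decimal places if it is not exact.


Total processing time = 7 + 9 + 13 + 8 + 14 + 18 = 69
Number of machines = 4
Ideal balanced load = 69 / 4 = 17.25

17.25


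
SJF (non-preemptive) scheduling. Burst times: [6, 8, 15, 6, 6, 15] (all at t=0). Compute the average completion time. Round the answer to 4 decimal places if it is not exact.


SJF order (ascending): [6, 6, 6, 8, 15, 15]
Completion times:
  Job 1: burst=6, C=6
  Job 2: burst=6, C=12
  Job 3: burst=6, C=18
  Job 4: burst=8, C=26
  Job 5: burst=15, C=41
  Job 6: burst=15, C=56
Average completion = 159/6 = 26.5

26.5


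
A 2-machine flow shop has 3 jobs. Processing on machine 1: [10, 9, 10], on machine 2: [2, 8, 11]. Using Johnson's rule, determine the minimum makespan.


Apply Johnson's rule:
  Group 1 (a <= b): [(3, 10, 11)]
  Group 2 (a > b): [(2, 9, 8), (1, 10, 2)]
Optimal job order: [3, 2, 1]
Schedule:
  Job 3: M1 done at 10, M2 done at 21
  Job 2: M1 done at 19, M2 done at 29
  Job 1: M1 done at 29, M2 done at 31
Makespan = 31

31


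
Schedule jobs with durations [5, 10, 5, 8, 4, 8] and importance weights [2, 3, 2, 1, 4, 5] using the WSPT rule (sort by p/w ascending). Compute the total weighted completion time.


Compute p/w ratios and sort ascending (WSPT): [(4, 4), (8, 5), (5, 2), (5, 2), (10, 3), (8, 1)]
Compute weighted completion times:
  Job (p=4,w=4): C=4, w*C=4*4=16
  Job (p=8,w=5): C=12, w*C=5*12=60
  Job (p=5,w=2): C=17, w*C=2*17=34
  Job (p=5,w=2): C=22, w*C=2*22=44
  Job (p=10,w=3): C=32, w*C=3*32=96
  Job (p=8,w=1): C=40, w*C=1*40=40
Total weighted completion time = 290

290


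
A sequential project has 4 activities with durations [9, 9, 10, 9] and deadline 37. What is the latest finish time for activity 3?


LF(activity 3) = deadline - sum of successor durations
Successors: activities 4 through 4 with durations [9]
Sum of successor durations = 9
LF = 37 - 9 = 28

28


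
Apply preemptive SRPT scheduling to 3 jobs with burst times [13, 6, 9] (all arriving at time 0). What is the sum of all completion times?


Since all jobs arrive at t=0, SRPT equals SPT ordering.
SPT order: [6, 9, 13]
Completion times:
  Job 1: p=6, C=6
  Job 2: p=9, C=15
  Job 3: p=13, C=28
Total completion time = 6 + 15 + 28 = 49

49


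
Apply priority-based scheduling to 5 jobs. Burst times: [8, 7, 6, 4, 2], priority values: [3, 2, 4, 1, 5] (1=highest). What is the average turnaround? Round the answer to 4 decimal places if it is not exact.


Sort by priority (ascending = highest first):
Order: [(1, 4), (2, 7), (3, 8), (4, 6), (5, 2)]
Completion times:
  Priority 1, burst=4, C=4
  Priority 2, burst=7, C=11
  Priority 3, burst=8, C=19
  Priority 4, burst=6, C=25
  Priority 5, burst=2, C=27
Average turnaround = 86/5 = 17.2

17.2


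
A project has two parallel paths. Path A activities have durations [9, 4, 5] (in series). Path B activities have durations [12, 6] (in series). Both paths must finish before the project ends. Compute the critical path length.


Path A total = 9 + 4 + 5 = 18
Path B total = 12 + 6 = 18
Critical path = longest path = max(18, 18) = 18

18


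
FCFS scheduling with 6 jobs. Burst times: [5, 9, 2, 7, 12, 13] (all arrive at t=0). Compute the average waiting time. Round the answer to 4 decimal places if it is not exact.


FCFS order (as given): [5, 9, 2, 7, 12, 13]
Waiting times:
  Job 1: wait = 0
  Job 2: wait = 5
  Job 3: wait = 14
  Job 4: wait = 16
  Job 5: wait = 23
  Job 6: wait = 35
Sum of waiting times = 93
Average waiting time = 93/6 = 15.5

15.5


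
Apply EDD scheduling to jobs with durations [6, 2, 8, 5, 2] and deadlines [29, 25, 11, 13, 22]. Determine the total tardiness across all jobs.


Sort by due date (EDD order): [(8, 11), (5, 13), (2, 22), (2, 25), (6, 29)]
Compute completion times and tardiness:
  Job 1: p=8, d=11, C=8, tardiness=max(0,8-11)=0
  Job 2: p=5, d=13, C=13, tardiness=max(0,13-13)=0
  Job 3: p=2, d=22, C=15, tardiness=max(0,15-22)=0
  Job 4: p=2, d=25, C=17, tardiness=max(0,17-25)=0
  Job 5: p=6, d=29, C=23, tardiness=max(0,23-29)=0
Total tardiness = 0

0


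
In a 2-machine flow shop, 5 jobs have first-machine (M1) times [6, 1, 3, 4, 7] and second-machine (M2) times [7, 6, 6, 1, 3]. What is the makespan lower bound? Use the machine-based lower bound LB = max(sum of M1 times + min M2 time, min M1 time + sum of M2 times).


LB1 = sum(M1 times) + min(M2 times) = 21 + 1 = 22
LB2 = min(M1 times) + sum(M2 times) = 1 + 23 = 24
Lower bound = max(LB1, LB2) = max(22, 24) = 24

24


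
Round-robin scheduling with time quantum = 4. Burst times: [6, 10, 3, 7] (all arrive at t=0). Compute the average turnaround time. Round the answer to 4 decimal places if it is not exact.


Time quantum = 4
Execution trace:
  J1 runs 4 units, time = 4
  J2 runs 4 units, time = 8
  J3 runs 3 units, time = 11
  J4 runs 4 units, time = 15
  J1 runs 2 units, time = 17
  J2 runs 4 units, time = 21
  J4 runs 3 units, time = 24
  J2 runs 2 units, time = 26
Finish times: [17, 26, 11, 24]
Average turnaround = 78/4 = 19.5

19.5
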